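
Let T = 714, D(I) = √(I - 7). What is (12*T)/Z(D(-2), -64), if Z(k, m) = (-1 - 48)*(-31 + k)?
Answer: 18972/3395 + 1836*I/3395 ≈ 5.5882 + 0.5408*I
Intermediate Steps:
D(I) = √(-7 + I)
Z(k, m) = 1519 - 49*k (Z(k, m) = -49*(-31 + k) = 1519 - 49*k)
(12*T)/Z(D(-2), -64) = (12*714)/(1519 - 49*√(-7 - 2)) = 8568/(1519 - 147*I) = 8568*((1519 + 147*I)/2328970) = 612*(1519 + 147*I)/166355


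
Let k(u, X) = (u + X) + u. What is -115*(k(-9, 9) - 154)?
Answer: 18745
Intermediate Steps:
k(u, X) = X + 2*u (k(u, X) = (X + u) + u = X + 2*u)
-115*(k(-9, 9) - 154) = -115*((9 + 2*(-9)) - 154) = -115*((9 - 18) - 154) = -115*(-9 - 154) = -115*(-163) = 18745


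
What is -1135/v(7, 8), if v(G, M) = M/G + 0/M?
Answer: -7945/8 ≈ -993.13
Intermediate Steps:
v(G, M) = M/G (v(G, M) = M/G + 0 = M/G)
-1135/v(7, 8) = -1135/(8/7) = -1135/(8*(⅐)) = -1135/8/7 = -1135*7/8 = -7945/8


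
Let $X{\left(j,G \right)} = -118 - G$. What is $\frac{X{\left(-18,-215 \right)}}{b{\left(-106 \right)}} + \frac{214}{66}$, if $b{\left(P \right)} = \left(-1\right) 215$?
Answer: $\frac{19804}{7095} \approx 2.7913$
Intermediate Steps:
$b{\left(P \right)} = -215$
$\frac{X{\left(-18,-215 \right)}}{b{\left(-106 \right)}} + \frac{214}{66} = \frac{-118 - -215}{-215} + \frac{214}{66} = \left(-118 + 215\right) \left(- \frac{1}{215}\right) + 214 \cdot \frac{1}{66} = 97 \left(- \frac{1}{215}\right) + \frac{107}{33} = - \frac{97}{215} + \frac{107}{33} = \frac{19804}{7095}$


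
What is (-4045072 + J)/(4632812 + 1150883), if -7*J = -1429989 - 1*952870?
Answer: -5186529/8097173 ≈ -0.64054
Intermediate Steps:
J = 2382859/7 (J = -(-1429989 - 1*952870)/7 = -(-1429989 - 952870)/7 = -1/7*(-2382859) = 2382859/7 ≈ 3.4041e+5)
(-4045072 + J)/(4632812 + 1150883) = (-4045072 + 2382859/7)/(4632812 + 1150883) = -25932645/7/5783695 = -25932645/7*1/5783695 = -5186529/8097173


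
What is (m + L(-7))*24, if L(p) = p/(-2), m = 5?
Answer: 204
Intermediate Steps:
L(p) = -p/2 (L(p) = p*(-½) = -p/2)
(m + L(-7))*24 = (5 - ½*(-7))*24 = (5 + 7/2)*24 = (17/2)*24 = 204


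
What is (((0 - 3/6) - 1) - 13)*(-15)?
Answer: 435/2 ≈ 217.50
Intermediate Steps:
(((0 - 3/6) - 1) - 13)*(-15) = (((0 - 3*⅙) - 1) - 13)*(-15) = (((0 - ½) - 1) - 13)*(-15) = ((-½ - 1) - 13)*(-15) = (-3/2 - 13)*(-15) = -29/2*(-15) = 435/2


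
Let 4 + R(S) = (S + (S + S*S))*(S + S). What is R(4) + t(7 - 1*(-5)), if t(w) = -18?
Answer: 170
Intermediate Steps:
R(S) = -4 + 2*S*(S² + 2*S) (R(S) = -4 + (S + (S + S*S))*(S + S) = -4 + (S + (S + S²))*(2*S) = -4 + (S² + 2*S)*(2*S) = -4 + 2*S*(S² + 2*S))
R(4) + t(7 - 1*(-5)) = (-4 + 2*4³ + 4*4²) - 18 = (-4 + 2*64 + 4*16) - 18 = (-4 + 128 + 64) - 18 = 188 - 18 = 170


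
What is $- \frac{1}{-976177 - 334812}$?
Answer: $\frac{1}{1310989} \approx 7.6278 \cdot 10^{-7}$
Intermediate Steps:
$- \frac{1}{-976177 - 334812} = - \frac{1}{-1310989} = \left(-1\right) \left(- \frac{1}{1310989}\right) = \frac{1}{1310989}$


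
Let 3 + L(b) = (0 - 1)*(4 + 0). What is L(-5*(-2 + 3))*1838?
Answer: -12866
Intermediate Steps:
L(b) = -7 (L(b) = -3 + (0 - 1)*(4 + 0) = -3 - 1*4 = -3 - 4 = -7)
L(-5*(-2 + 3))*1838 = -7*1838 = -12866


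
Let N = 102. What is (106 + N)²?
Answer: 43264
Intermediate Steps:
(106 + N)² = (106 + 102)² = 208² = 43264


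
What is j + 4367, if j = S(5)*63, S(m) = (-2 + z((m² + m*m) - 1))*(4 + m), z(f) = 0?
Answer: 3233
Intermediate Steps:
S(m) = -8 - 2*m (S(m) = (-2 + 0)*(4 + m) = -2*(4 + m) = -8 - 2*m)
j = -1134 (j = (-8 - 2*5)*63 = (-8 - 10)*63 = -18*63 = -1134)
j + 4367 = -1134 + 4367 = 3233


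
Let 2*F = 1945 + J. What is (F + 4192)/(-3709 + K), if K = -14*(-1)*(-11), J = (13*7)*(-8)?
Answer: -9601/7726 ≈ -1.2427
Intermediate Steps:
J = -728 (J = 91*(-8) = -728)
K = -154 (K = 14*(-11) = -154)
F = 1217/2 (F = (1945 - 728)/2 = (½)*1217 = 1217/2 ≈ 608.50)
(F + 4192)/(-3709 + K) = (1217/2 + 4192)/(-3709 - 154) = (9601/2)/(-3863) = (9601/2)*(-1/3863) = -9601/7726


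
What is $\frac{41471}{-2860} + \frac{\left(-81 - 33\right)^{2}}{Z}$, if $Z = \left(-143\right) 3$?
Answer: $- \frac{128111}{2860} \approx -44.794$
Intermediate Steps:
$Z = -429$
$\frac{41471}{-2860} + \frac{\left(-81 - 33\right)^{2}}{Z} = \frac{41471}{-2860} + \frac{\left(-81 - 33\right)^{2}}{-429} = 41471 \left(- \frac{1}{2860}\right) + \left(-114\right)^{2} \left(- \frac{1}{429}\right) = - \frac{41471}{2860} + 12996 \left(- \frac{1}{429}\right) = - \frac{41471}{2860} - \frac{4332}{143} = - \frac{128111}{2860}$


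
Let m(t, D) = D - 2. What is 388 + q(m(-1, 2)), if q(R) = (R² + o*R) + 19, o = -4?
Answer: 407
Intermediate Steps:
m(t, D) = -2 + D
q(R) = 19 + R² - 4*R (q(R) = (R² - 4*R) + 19 = 19 + R² - 4*R)
388 + q(m(-1, 2)) = 388 + (19 + (-2 + 2)² - 4*(-2 + 2)) = 388 + (19 + 0² - 4*0) = 388 + (19 + 0 + 0) = 388 + 19 = 407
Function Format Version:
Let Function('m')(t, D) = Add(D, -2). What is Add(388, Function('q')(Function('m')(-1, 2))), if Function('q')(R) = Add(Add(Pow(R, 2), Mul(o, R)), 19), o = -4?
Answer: 407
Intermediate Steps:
Function('m')(t, D) = Add(-2, D)
Function('q')(R) = Add(19, Pow(R, 2), Mul(-4, R)) (Function('q')(R) = Add(Add(Pow(R, 2), Mul(-4, R)), 19) = Add(19, Pow(R, 2), Mul(-4, R)))
Add(388, Function('q')(Function('m')(-1, 2))) = Add(388, Add(19, Pow(Add(-2, 2), 2), Mul(-4, Add(-2, 2)))) = Add(388, Add(19, Pow(0, 2), Mul(-4, 0))) = Add(388, Add(19, 0, 0)) = Add(388, 19) = 407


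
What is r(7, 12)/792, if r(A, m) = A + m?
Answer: 19/792 ≈ 0.023990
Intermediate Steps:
r(7, 12)/792 = (7 + 12)/792 = 19*(1/792) = 19/792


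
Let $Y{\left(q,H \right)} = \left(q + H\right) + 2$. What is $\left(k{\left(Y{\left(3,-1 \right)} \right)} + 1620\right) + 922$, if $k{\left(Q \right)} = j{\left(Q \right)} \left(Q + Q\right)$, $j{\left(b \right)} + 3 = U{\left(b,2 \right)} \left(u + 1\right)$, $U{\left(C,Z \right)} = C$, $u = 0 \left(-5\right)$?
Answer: $2550$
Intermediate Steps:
$u = 0$
$j{\left(b \right)} = -3 + b$ ($j{\left(b \right)} = -3 + b \left(0 + 1\right) = -3 + b 1 = -3 + b$)
$Y{\left(q,H \right)} = 2 + H + q$ ($Y{\left(q,H \right)} = \left(H + q\right) + 2 = 2 + H + q$)
$k{\left(Q \right)} = 2 Q \left(-3 + Q\right)$ ($k{\left(Q \right)} = \left(-3 + Q\right) \left(Q + Q\right) = \left(-3 + Q\right) 2 Q = 2 Q \left(-3 + Q\right)$)
$\left(k{\left(Y{\left(3,-1 \right)} \right)} + 1620\right) + 922 = \left(2 \left(2 - 1 + 3\right) \left(-3 + \left(2 - 1 + 3\right)\right) + 1620\right) + 922 = \left(2 \cdot 4 \left(-3 + 4\right) + 1620\right) + 922 = \left(2 \cdot 4 \cdot 1 + 1620\right) + 922 = \left(8 + 1620\right) + 922 = 1628 + 922 = 2550$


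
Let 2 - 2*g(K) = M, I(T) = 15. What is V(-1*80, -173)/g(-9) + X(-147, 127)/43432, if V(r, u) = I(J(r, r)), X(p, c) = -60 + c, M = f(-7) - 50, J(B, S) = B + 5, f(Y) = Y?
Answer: 1306913/2562488 ≈ 0.51002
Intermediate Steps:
J(B, S) = 5 + B
M = -57 (M = -7 - 50 = -57)
V(r, u) = 15
g(K) = 59/2 (g(K) = 1 - 1/2*(-57) = 1 + 57/2 = 59/2)
V(-1*80, -173)/g(-9) + X(-147, 127)/43432 = 15/(59/2) + (-60 + 127)/43432 = 15*(2/59) + 67*(1/43432) = 30/59 + 67/43432 = 1306913/2562488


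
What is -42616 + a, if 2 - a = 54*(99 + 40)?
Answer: -50120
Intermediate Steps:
a = -7504 (a = 2 - 54*(99 + 40) = 2 - 54*139 = 2 - 1*7506 = 2 - 7506 = -7504)
-42616 + a = -42616 - 7504 = -50120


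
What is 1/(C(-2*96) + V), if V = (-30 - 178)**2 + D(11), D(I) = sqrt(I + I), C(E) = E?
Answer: 21536/927598581 - sqrt(22)/1855197162 ≈ 2.3214e-5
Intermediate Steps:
D(I) = sqrt(2)*sqrt(I) (D(I) = sqrt(2*I) = sqrt(2)*sqrt(I))
V = 43264 + sqrt(22) (V = (-30 - 178)**2 + sqrt(2)*sqrt(11) = (-208)**2 + sqrt(22) = 43264 + sqrt(22) ≈ 43269.)
1/(C(-2*96) + V) = 1/(-2*96 + (43264 + sqrt(22))) = 1/(-192 + (43264 + sqrt(22))) = 1/(43072 + sqrt(22))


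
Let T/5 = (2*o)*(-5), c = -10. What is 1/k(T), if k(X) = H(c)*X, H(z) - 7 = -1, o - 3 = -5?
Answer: 1/600 ≈ 0.0016667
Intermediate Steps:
o = -2 (o = 3 - 5 = -2)
H(z) = 6 (H(z) = 7 - 1 = 6)
T = 100 (T = 5*((2*(-2))*(-5)) = 5*(-4*(-5)) = 5*20 = 100)
k(X) = 6*X
1/k(T) = 1/(6*100) = 1/600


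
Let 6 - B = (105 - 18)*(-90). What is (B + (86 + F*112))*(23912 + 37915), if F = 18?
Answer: 614436726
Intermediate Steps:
B = 7836 (B = 6 - (105 - 18)*(-90) = 6 - 87*(-90) = 6 - 1*(-7830) = 6 + 7830 = 7836)
(B + (86 + F*112))*(23912 + 37915) = (7836 + (86 + 18*112))*(23912 + 37915) = (7836 + (86 + 2016))*61827 = (7836 + 2102)*61827 = 9938*61827 = 614436726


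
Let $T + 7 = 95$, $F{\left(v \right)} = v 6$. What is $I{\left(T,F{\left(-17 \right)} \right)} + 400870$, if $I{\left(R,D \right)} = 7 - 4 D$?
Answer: $401285$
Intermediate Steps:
$F{\left(v \right)} = 6 v$
$T = 88$ ($T = -7 + 95 = 88$)
$I{\left(T,F{\left(-17 \right)} \right)} + 400870 = \left(7 - 4 \cdot 6 \left(-17\right)\right) + 400870 = \left(7 - -408\right) + 400870 = \left(7 + 408\right) + 400870 = 415 + 400870 = 401285$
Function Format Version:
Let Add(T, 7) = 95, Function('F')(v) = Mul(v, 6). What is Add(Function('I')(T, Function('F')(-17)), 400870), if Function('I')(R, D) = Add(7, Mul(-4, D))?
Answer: 401285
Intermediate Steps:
Function('F')(v) = Mul(6, v)
T = 88 (T = Add(-7, 95) = 88)
Add(Function('I')(T, Function('F')(-17)), 400870) = Add(Add(7, Mul(-4, Mul(6, -17))), 400870) = Add(Add(7, Mul(-4, -102)), 400870) = Add(Add(7, 408), 400870) = Add(415, 400870) = 401285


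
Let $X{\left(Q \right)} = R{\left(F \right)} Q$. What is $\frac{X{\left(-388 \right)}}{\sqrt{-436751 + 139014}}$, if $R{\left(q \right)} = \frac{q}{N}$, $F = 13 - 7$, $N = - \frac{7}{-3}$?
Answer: $\frac{6984 i \sqrt{297737}}{2084159} \approx 1.8285 i$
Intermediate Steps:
$N = \frac{7}{3}$ ($N = \left(-7\right) \left(- \frac{1}{3}\right) = \frac{7}{3} \approx 2.3333$)
$F = 6$
$R{\left(q \right)} = \frac{3 q}{7}$ ($R{\left(q \right)} = \frac{q}{\frac{7}{3}} = q \frac{3}{7} = \frac{3 q}{7}$)
$X{\left(Q \right)} = \frac{18 Q}{7}$ ($X{\left(Q \right)} = \frac{3}{7} \cdot 6 Q = \frac{18 Q}{7}$)
$\frac{X{\left(-388 \right)}}{\sqrt{-436751 + 139014}} = \frac{\frac{18}{7} \left(-388\right)}{\sqrt{-436751 + 139014}} = - \frac{6984}{7 \sqrt{-297737}} = - \frac{6984}{7 i \sqrt{297737}} = - \frac{6984 \left(- \frac{i \sqrt{297737}}{297737}\right)}{7} = \frac{6984 i \sqrt{297737}}{2084159}$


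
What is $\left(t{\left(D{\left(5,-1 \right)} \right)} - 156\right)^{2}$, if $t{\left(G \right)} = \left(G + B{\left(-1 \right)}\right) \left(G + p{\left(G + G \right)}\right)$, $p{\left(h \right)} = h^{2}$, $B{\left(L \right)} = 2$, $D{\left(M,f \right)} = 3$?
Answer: $1521$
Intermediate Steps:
$t{\left(G \right)} = \left(2 + G\right) \left(G + 4 G^{2}\right)$ ($t{\left(G \right)} = \left(G + 2\right) \left(G + \left(G + G\right)^{2}\right) = \left(2 + G\right) \left(G + \left(2 G\right)^{2}\right) = \left(2 + G\right) \left(G + 4 G^{2}\right)$)
$\left(t{\left(D{\left(5,-1 \right)} \right)} - 156\right)^{2} = \left(3 \left(2 + 4 \cdot 3^{2} + 9 \cdot 3\right) - 156\right)^{2} = \left(3 \left(2 + 4 \cdot 9 + 27\right) - 156\right)^{2} = \left(3 \left(2 + 36 + 27\right) - 156\right)^{2} = \left(3 \cdot 65 - 156\right)^{2} = \left(195 - 156\right)^{2} = 39^{2} = 1521$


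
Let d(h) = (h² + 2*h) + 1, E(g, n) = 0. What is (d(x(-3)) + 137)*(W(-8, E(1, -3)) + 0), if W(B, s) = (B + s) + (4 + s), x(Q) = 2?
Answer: -584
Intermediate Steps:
W(B, s) = 4 + B + 2*s
d(h) = 1 + h² + 2*h
(d(x(-3)) + 137)*(W(-8, E(1, -3)) + 0) = ((1 + 2² + 2*2) + 137)*((4 - 8 + 2*0) + 0) = ((1 + 4 + 4) + 137)*((4 - 8 + 0) + 0) = (9 + 137)*(-4 + 0) = 146*(-4) = -584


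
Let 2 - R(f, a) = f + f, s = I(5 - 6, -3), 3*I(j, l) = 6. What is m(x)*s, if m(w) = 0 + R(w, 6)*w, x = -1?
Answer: -8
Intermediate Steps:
I(j, l) = 2 (I(j, l) = (1/3)*6 = 2)
s = 2
R(f, a) = 2 - 2*f (R(f, a) = 2 - (f + f) = 2 - 2*f)
m(w) = w*(2 - 2*w) (m(w) = 0 + (2 - 2*w)*w = 0 + w*(2 - 2*w) = w*(2 - 2*w))
m(x)*s = (2*(-1)*(1 - 1*(-1)))*2 = (2*(-1)*(1 + 1))*2 = (2*(-1)*2)*2 = -4*2 = -8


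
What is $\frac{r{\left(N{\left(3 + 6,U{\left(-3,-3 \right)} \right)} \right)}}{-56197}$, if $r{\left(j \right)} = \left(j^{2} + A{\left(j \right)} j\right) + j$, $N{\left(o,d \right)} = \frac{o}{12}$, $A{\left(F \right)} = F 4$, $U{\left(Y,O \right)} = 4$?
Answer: $- \frac{57}{899152} \approx -6.3393 \cdot 10^{-5}$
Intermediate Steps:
$A{\left(F \right)} = 4 F$
$N{\left(o,d \right)} = \frac{o}{12}$ ($N{\left(o,d \right)} = o \frac{1}{12} = \frac{o}{12}$)
$r{\left(j \right)} = j + 5 j^{2}$ ($r{\left(j \right)} = \left(j^{2} + 4 j j\right) + j = \left(j^{2} + 4 j^{2}\right) + j = 5 j^{2} + j = j + 5 j^{2}$)
$\frac{r{\left(N{\left(3 + 6,U{\left(-3,-3 \right)} \right)} \right)}}{-56197} = \frac{\frac{3 + 6}{12} \left(1 + 5 \frac{3 + 6}{12}\right)}{-56197} = \frac{1}{12} \cdot 9 \left(1 + 5 \cdot \frac{1}{12} \cdot 9\right) \left(- \frac{1}{56197}\right) = \frac{3 \left(1 + 5 \cdot \frac{3}{4}\right)}{4} \left(- \frac{1}{56197}\right) = \frac{3 \left(1 + \frac{15}{4}\right)}{4} \left(- \frac{1}{56197}\right) = \frac{3}{4} \cdot \frac{19}{4} \left(- \frac{1}{56197}\right) = \frac{57}{16} \left(- \frac{1}{56197}\right) = - \frac{57}{899152}$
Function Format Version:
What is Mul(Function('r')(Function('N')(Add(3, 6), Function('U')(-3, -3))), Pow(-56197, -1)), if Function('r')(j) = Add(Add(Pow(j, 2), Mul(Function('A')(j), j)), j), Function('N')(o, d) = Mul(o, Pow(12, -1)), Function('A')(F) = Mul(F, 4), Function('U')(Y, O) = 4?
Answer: Rational(-57, 899152) ≈ -6.3393e-5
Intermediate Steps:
Function('A')(F) = Mul(4, F)
Function('N')(o, d) = Mul(Rational(1, 12), o) (Function('N')(o, d) = Mul(o, Rational(1, 12)) = Mul(Rational(1, 12), o))
Function('r')(j) = Add(j, Mul(5, Pow(j, 2))) (Function('r')(j) = Add(Add(Pow(j, 2), Mul(Mul(4, j), j)), j) = Add(Add(Pow(j, 2), Mul(4, Pow(j, 2))), j) = Add(Mul(5, Pow(j, 2)), j) = Add(j, Mul(5, Pow(j, 2))))
Mul(Function('r')(Function('N')(Add(3, 6), Function('U')(-3, -3))), Pow(-56197, -1)) = Mul(Mul(Mul(Rational(1, 12), Add(3, 6)), Add(1, Mul(5, Mul(Rational(1, 12), Add(3, 6))))), Pow(-56197, -1)) = Mul(Mul(Mul(Rational(1, 12), 9), Add(1, Mul(5, Mul(Rational(1, 12), 9)))), Rational(-1, 56197)) = Mul(Mul(Rational(3, 4), Add(1, Mul(5, Rational(3, 4)))), Rational(-1, 56197)) = Mul(Mul(Rational(3, 4), Add(1, Rational(15, 4))), Rational(-1, 56197)) = Mul(Mul(Rational(3, 4), Rational(19, 4)), Rational(-1, 56197)) = Mul(Rational(57, 16), Rational(-1, 56197)) = Rational(-57, 899152)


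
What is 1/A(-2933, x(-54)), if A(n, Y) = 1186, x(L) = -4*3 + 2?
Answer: 1/1186 ≈ 0.00084317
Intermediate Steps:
x(L) = -10 (x(L) = -12 + 2 = -10)
1/A(-2933, x(-54)) = 1/1186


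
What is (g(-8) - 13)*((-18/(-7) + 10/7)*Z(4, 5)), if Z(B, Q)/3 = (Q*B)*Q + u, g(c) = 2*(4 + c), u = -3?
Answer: -24444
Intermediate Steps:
g(c) = 8 + 2*c
Z(B, Q) = -9 + 3*B*Q² (Z(B, Q) = 3*((Q*B)*Q - 3) = 3*((B*Q)*Q - 3) = 3*(B*Q² - 3) = 3*(-3 + B*Q²) = -9 + 3*B*Q²)
(g(-8) - 13)*((-18/(-7) + 10/7)*Z(4, 5)) = ((8 + 2*(-8)) - 13)*((-18/(-7) + 10/7)*(-9 + 3*4*5²)) = ((8 - 16) - 13)*((-18*(-⅐) + 10*(⅐))*(-9 + 3*4*25)) = (-8 - 13)*((18/7 + 10/7)*(-9 + 300)) = -84*291 = -21*1164 = -24444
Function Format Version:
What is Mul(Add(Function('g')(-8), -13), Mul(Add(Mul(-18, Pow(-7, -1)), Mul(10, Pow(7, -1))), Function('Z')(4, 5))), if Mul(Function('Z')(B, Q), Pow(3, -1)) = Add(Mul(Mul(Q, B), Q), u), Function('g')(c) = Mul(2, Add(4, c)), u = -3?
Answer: -24444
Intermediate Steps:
Function('g')(c) = Add(8, Mul(2, c))
Function('Z')(B, Q) = Add(-9, Mul(3, B, Pow(Q, 2))) (Function('Z')(B, Q) = Mul(3, Add(Mul(Mul(Q, B), Q), -3)) = Mul(3, Add(Mul(Mul(B, Q), Q), -3)) = Mul(3, Add(Mul(B, Pow(Q, 2)), -3)) = Mul(3, Add(-3, Mul(B, Pow(Q, 2)))) = Add(-9, Mul(3, B, Pow(Q, 2))))
Mul(Add(Function('g')(-8), -13), Mul(Add(Mul(-18, Pow(-7, -1)), Mul(10, Pow(7, -1))), Function('Z')(4, 5))) = Mul(Add(Add(8, Mul(2, -8)), -13), Mul(Add(Mul(-18, Pow(-7, -1)), Mul(10, Pow(7, -1))), Add(-9, Mul(3, 4, Pow(5, 2))))) = Mul(Add(Add(8, -16), -13), Mul(Add(Mul(-18, Rational(-1, 7)), Mul(10, Rational(1, 7))), Add(-9, Mul(3, 4, 25)))) = Mul(Add(-8, -13), Mul(Add(Rational(18, 7), Rational(10, 7)), Add(-9, 300))) = Mul(-21, Mul(4, 291)) = Mul(-21, 1164) = -24444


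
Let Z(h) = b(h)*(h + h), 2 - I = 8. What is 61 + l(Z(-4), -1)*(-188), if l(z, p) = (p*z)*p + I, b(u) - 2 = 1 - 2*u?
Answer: 17733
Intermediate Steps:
b(u) = 3 - 2*u (b(u) = 2 + (1 - 2*u) = 3 - 2*u)
I = -6 (I = 2 - 1*8 = 2 - 8 = -6)
Z(h) = 2*h*(3 - 2*h) (Z(h) = (3 - 2*h)*(h + h) = (3 - 2*h)*(2*h) = 2*h*(3 - 2*h))
l(z, p) = -6 + z*p² (l(z, p) = (p*z)*p - 6 = z*p² - 6 = -6 + z*p²)
61 + l(Z(-4), -1)*(-188) = 61 + (-6 + (2*(-4)*(3 - 2*(-4)))*(-1)²)*(-188) = 61 + (-6 + (2*(-4)*(3 + 8))*1)*(-188) = 61 + (-6 + (2*(-4)*11)*1)*(-188) = 61 + (-6 - 88*1)*(-188) = 61 + (-6 - 88)*(-188) = 61 - 94*(-188) = 61 + 17672 = 17733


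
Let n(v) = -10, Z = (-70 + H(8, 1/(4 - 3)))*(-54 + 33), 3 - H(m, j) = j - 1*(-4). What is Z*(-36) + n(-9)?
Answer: -54442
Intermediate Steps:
H(m, j) = -1 - j (H(m, j) = 3 - (j - 1*(-4)) = 3 - (j + 4) = 3 - (4 + j) = 3 + (-4 - j) = -1 - j)
Z = 1512 (Z = (-70 + (-1 - 1/(4 - 3)))*(-54 + 33) = (-70 + (-1 - 1/1))*(-21) = (-70 + (-1 - 1*1))*(-21) = (-70 + (-1 - 1))*(-21) = (-70 - 2)*(-21) = -72*(-21) = 1512)
Z*(-36) + n(-9) = 1512*(-36) - 10 = -54432 - 10 = -54442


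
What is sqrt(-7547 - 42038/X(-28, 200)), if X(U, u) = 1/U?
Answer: sqrt(1169517) ≈ 1081.4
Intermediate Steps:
sqrt(-7547 - 42038/X(-28, 200)) = sqrt(-7547 - 42038/(1/(-28))) = sqrt(-7547 - 42038/(-1/28)) = sqrt(-7547 - 42038*(-28)) = sqrt(-7547 + 1177064) = sqrt(1169517)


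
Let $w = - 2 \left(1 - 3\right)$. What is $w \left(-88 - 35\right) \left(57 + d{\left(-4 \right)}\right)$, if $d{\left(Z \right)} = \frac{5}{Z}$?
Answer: $-27429$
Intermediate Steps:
$w = 4$ ($w = \left(-2\right) \left(-2\right) = 4$)
$w \left(-88 - 35\right) \left(57 + d{\left(-4 \right)}\right) = 4 \left(-88 - 35\right) \left(57 + \frac{5}{-4}\right) = 4 \left(- 123 \left(57 + 5 \left(- \frac{1}{4}\right)\right)\right) = 4 \left(- 123 \left(57 - \frac{5}{4}\right)\right) = 4 \left(\left(-123\right) \frac{223}{4}\right) = 4 \left(- \frac{27429}{4}\right) = -27429$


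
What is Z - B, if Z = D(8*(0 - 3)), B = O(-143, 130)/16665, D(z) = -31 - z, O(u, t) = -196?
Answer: -116459/16665 ≈ -6.9882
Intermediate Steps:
B = -196/16665 ≈ -0.011761
Z = -7 (Z = -31 - 8*(0 - 3) = -31 - 8*(-3) = -31 - 1*(-24) = -31 + 24 = -7)
Z - B = -7 - 1*(-196/16665) = -7 + 196/16665 = -116459/16665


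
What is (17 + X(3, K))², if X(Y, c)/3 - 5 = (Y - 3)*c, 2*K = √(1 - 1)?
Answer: 1024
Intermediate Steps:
K = 0 (K = √(1 - 1)/2 = √0/2 = (½)*0 = 0)
X(Y, c) = 15 + 3*c*(-3 + Y) (X(Y, c) = 15 + 3*((Y - 3)*c) = 15 + 3*((-3 + Y)*c) = 15 + 3*(c*(-3 + Y)) = 15 + 3*c*(-3 + Y))
(17 + X(3, K))² = (17 + (15 - 9*0 + 3*3*0))² = (17 + (15 + 0 + 0))² = (17 + 15)² = 32² = 1024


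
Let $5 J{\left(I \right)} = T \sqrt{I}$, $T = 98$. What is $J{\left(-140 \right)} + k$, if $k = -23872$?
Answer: $-23872 + \frac{196 i \sqrt{35}}{5} \approx -23872.0 + 231.91 i$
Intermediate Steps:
$J{\left(I \right)} = \frac{98 \sqrt{I}}{5}$
$J{\left(-140 \right)} + k = \frac{98 \sqrt{-140}}{5} - 23872 = \frac{98 \cdot 2 i \sqrt{35}}{5} - 23872 = \frac{196 i \sqrt{35}}{5} - 23872 = -23872 + \frac{196 i \sqrt{35}}{5}$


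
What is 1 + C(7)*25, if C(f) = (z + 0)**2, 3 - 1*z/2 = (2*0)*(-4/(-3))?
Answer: 901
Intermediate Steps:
z = 6 (z = 6 - 2*2*0*(-4/(-3)) = 6 - 0*(-4*(-1/3)) = 6 - 0*4/3 = 6 - 2*0 = 6 + 0 = 6)
C(f) = 36 (C(f) = (6 + 0)**2 = 6**2 = 36)
1 + C(7)*25 = 1 + 36*25 = 1 + 900 = 901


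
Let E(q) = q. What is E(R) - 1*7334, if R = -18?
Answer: -7352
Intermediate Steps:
E(R) - 1*7334 = -18 - 1*7334 = -18 - 7334 = -7352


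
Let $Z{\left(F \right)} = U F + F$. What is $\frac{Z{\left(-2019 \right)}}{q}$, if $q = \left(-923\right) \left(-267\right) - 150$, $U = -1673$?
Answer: $\frac{1125256}{82097} \approx 13.706$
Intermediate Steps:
$Z{\left(F \right)} = - 1672 F$ ($Z{\left(F \right)} = - 1673 F + F = - 1672 F$)
$q = 246291$ ($q = 246441 - 150 = 246291$)
$\frac{Z{\left(-2019 \right)}}{q} = \frac{\left(-1672\right) \left(-2019\right)}{246291} = 3375768 \cdot \frac{1}{246291} = \frac{1125256}{82097}$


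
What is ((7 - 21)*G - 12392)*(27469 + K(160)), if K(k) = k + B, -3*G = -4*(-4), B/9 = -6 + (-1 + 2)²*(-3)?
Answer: -1017953696/3 ≈ -3.3932e+8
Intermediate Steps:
B = -81 (B = 9*(-6 + (-1 + 2)²*(-3)) = 9*(-6 + 1²*(-3)) = 9*(-6 + 1*(-3)) = 9*(-6 - 3) = 9*(-9) = -81)
G = -16/3 (G = -(-4)*(-4)/3 = -⅓*16 = -16/3 ≈ -5.3333)
K(k) = -81 + k (K(k) = k - 81 = -81 + k)
((7 - 21)*G - 12392)*(27469 + K(160)) = ((7 - 21)*(-16/3) - 12392)*(27469 + (-81 + 160)) = (-14*(-16/3) - 12392)*(27469 + 79) = (224/3 - 12392)*27548 = -36952/3*27548 = -1017953696/3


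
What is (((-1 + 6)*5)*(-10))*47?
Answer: -11750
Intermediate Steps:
(((-1 + 6)*5)*(-10))*47 = ((5*5)*(-10))*47 = (25*(-10))*47 = -250*47 = -11750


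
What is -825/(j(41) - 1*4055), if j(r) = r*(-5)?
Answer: 55/284 ≈ 0.19366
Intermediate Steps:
j(r) = -5*r
-825/(j(41) - 1*4055) = -825/(-5*41 - 1*4055) = -825/(-205 - 4055) = -825/(-4260) = -825*(-1/4260) = 55/284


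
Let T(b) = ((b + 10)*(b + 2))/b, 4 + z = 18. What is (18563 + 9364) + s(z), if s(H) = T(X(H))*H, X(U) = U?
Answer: 28311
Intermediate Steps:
z = 14 (z = -4 + 18 = 14)
T(b) = (2 + b)*(10 + b)/b (T(b) = ((10 + b)*(2 + b))/b = ((2 + b)*(10 + b))/b = (2 + b)*(10 + b)/b)
s(H) = H*(12 + H + 20/H) (s(H) = (12 + H + 20/H)*H = H*(12 + H + 20/H))
(18563 + 9364) + s(z) = (18563 + 9364) + (20 + 14*(12 + 14)) = 27927 + (20 + 14*26) = 27927 + (20 + 364) = 27927 + 384 = 28311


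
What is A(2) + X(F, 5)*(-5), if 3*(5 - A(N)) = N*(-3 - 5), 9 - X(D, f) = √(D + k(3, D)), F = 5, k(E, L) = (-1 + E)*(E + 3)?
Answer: -104/3 + 5*√17 ≈ -14.051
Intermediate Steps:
k(E, L) = (-1 + E)*(3 + E)
X(D, f) = 9 - √(12 + D) (X(D, f) = 9 - √(D + (-3 + 3² + 2*3)) = 9 - √(D + (-3 + 9 + 6)) = 9 - √(D + 12) = 9 - √(12 + D))
A(N) = 5 + 8*N/3 (A(N) = 5 - N*(-3 - 5)/3 = 5 - N*(-8)/3 = 5 - (-8)*N/3 = 5 + 8*N/3)
A(2) + X(F, 5)*(-5) = (5 + (8/3)*2) + (9 - √(12 + 5))*(-5) = (5 + 16/3) + (9 - √17)*(-5) = 31/3 + (-45 + 5*√17) = -104/3 + 5*√17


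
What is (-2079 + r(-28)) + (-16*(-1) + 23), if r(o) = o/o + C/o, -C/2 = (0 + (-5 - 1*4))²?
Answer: -28465/14 ≈ -2033.2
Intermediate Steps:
C = -162 (C = -2*(0 + (-5 - 1*4))² = -2*(0 + (-5 - 4))² = -2*(0 - 9)² = -2*(-9)² = -2*81 = -162)
r(o) = 1 - 162/o (r(o) = o/o - 162/o = 1 - 162/o)
(-2079 + r(-28)) + (-16*(-1) + 23) = (-2079 + (-162 - 28)/(-28)) + (-16*(-1) + 23) = (-2079 - 1/28*(-190)) + (16 + 23) = (-2079 + 95/14) + 39 = -29011/14 + 39 = -28465/14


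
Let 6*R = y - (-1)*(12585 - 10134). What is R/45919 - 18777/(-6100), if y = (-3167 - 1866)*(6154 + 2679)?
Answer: -132998152711/840317700 ≈ -158.27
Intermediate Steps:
y = -44456489 (y = -5033*8833 = -44456489)
R = -22227019/3 (R = (-44456489 - (-1)*(12585 - 10134))/6 = (-44456489 - (-1)*2451)/6 = (-44456489 - 1*(-2451))/6 = (-44456489 + 2451)/6 = (⅙)*(-44454038) = -22227019/3 ≈ -7.4090e+6)
R/45919 - 18777/(-6100) = -22227019/3/45919 - 18777/(-6100) = -22227019/3*1/45919 - 18777*(-1/6100) = -22227019/137757 + 18777/6100 = -132998152711/840317700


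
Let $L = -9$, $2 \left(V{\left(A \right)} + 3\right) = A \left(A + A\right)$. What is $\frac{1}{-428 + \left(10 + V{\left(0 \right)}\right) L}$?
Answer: $- \frac{1}{491} \approx -0.0020367$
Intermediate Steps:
$V{\left(A \right)} = -3 + A^{2}$ ($V{\left(A \right)} = -3 + \frac{A \left(A + A\right)}{2} = -3 + \frac{A 2 A}{2} = -3 + \frac{2 A^{2}}{2} = -3 + A^{2}$)
$\frac{1}{-428 + \left(10 + V{\left(0 \right)}\right) L} = \frac{1}{-428 + \left(10 - \left(3 - 0^{2}\right)\right) \left(-9\right)} = \frac{1}{-428 + \left(10 + \left(-3 + 0\right)\right) \left(-9\right)} = \frac{1}{-428 + \left(10 - 3\right) \left(-9\right)} = \frac{1}{-428 + 7 \left(-9\right)} = \frac{1}{-428 - 63} = \frac{1}{-491} = - \frac{1}{491}$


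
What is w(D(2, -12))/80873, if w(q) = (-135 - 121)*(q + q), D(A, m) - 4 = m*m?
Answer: -75776/80873 ≈ -0.93698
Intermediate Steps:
D(A, m) = 4 + m² (D(A, m) = 4 + m*m = 4 + m²)
w(q) = -512*q
w(D(2, -12))/80873 = -512*(4 + (-12)²)/80873 = -512*(4 + 144)*(1/80873) = -512*148*(1/80873) = -75776*1/80873 = -75776/80873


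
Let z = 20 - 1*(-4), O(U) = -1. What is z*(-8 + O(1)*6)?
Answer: -336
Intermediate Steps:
z = 24 (z = 20 + 4 = 24)
z*(-8 + O(1)*6) = 24*(-8 - 1*6) = 24*(-8 - 6) = 24*(-14) = -336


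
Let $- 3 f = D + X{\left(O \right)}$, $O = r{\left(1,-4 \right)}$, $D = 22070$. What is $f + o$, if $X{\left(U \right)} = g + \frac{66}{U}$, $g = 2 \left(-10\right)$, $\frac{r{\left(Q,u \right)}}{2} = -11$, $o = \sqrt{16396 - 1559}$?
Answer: $-7349 + \sqrt{14837} \approx -7227.2$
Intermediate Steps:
$o = \sqrt{14837} \approx 121.81$
$r{\left(Q,u \right)} = -22$ ($r{\left(Q,u \right)} = 2 \left(-11\right) = -22$)
$g = -20$
$O = -22$
$X{\left(U \right)} = -20 + \frac{66}{U}$
$f = -7349$ ($f = - \frac{22070 - \left(20 - \frac{66}{-22}\right)}{3} = - \frac{22070 + \left(-20 + 66 \left(- \frac{1}{22}\right)\right)}{3} = - \frac{22070 - 23}{3} = \left(- \frac{1}{3}\right) 22047 = -7349$)
$f + o = -7349 + \sqrt{14837}$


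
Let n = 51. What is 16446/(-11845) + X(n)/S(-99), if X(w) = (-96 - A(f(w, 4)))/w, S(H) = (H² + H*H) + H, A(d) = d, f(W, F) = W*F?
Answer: -5453872246/3927221595 ≈ -1.3887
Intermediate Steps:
f(W, F) = F*W
S(H) = H + 2*H² (S(H) = (H² + H²) + H = 2*H² + H = H + 2*H²)
X(w) = (-96 - 4*w)/w
16446/(-11845) + X(n)/S(-99) = 16446/(-11845) + (-4 - 96/51)/((-99*(1 + 2*(-99)))) = 16446*(-1/11845) + (-4 - 96*1/51)/((-99*(1 - 198))) = -16446/11845 + (-4 - 32/17)/((-99*(-197))) = -16446/11845 - 100/17/19503 = -16446/11845 - 100/17*1/19503 = -16446/11845 - 100/331551 = -5453872246/3927221595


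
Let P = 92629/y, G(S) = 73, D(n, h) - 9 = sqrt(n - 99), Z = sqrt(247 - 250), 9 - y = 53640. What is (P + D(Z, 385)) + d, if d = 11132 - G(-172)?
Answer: 593495279/53631 + sqrt(-99 + I*sqrt(3)) ≈ 11066.0 + 9.9503*I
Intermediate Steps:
y = -53631 (y = 9 - 1*53640 = 9 - 53640 = -53631)
Z = I*sqrt(3) (Z = sqrt(-3) = I*sqrt(3) ≈ 1.732*I)
D(n, h) = 9 + sqrt(-99 + n) (D(n, h) = 9 + sqrt(n - 99) = 9 + sqrt(-99 + n))
P = -92629/53631 (P = 92629/(-53631) = 92629*(-1/53631) = -92629/53631 ≈ -1.7272)
d = 11059 (d = 11132 - 1*73 = 11132 - 73 = 11059)
(P + D(Z, 385)) + d = (-92629/53631 + (9 + sqrt(-99 + I*sqrt(3)))) + 11059 = (390050/53631 + sqrt(-99 + I*sqrt(3))) + 11059 = 593495279/53631 + sqrt(-99 + I*sqrt(3))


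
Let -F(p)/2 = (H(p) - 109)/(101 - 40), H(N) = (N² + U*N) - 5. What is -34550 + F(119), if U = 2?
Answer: -2136120/61 ≈ -35018.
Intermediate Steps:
H(N) = -5 + N² + 2*N (H(N) = (N² + 2*N) - 5 = -5 + N² + 2*N)
F(p) = 228/61 - 4*p/61 - 2*p²/61 (F(p) = -2*((-5 + p² + 2*p) - 109)/(101 - 40) = -2*(-114 + p² + 2*p)/61 = -2*(-114/61 + p²/61 + 2*p/61) = 228/61 - 4*p/61 - 2*p²/61)
-34550 + F(119) = -34550 + (228/61 - 4/61*119 - 2/61*119²) = -34550 + (228/61 - 476/61 - 2/61*14161) = -34550 + (228/61 - 476/61 - 28322/61) = -34550 - 28570/61 = -2136120/61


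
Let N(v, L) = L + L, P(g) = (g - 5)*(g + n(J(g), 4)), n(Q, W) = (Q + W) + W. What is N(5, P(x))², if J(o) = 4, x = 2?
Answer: 7056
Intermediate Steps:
n(Q, W) = Q + 2*W
P(g) = (-5 + g)*(12 + g) (P(g) = (g - 5)*(g + (4 + 2*4)) = (-5 + g)*(g + (4 + 8)) = (-5 + g)*(g + 12) = (-5 + g)*(12 + g))
N(v, L) = 2*L
N(5, P(x))² = (2*(-60 + 2² + 7*2))² = (2*(-60 + 4 + 14))² = (2*(-42))² = (-84)² = 7056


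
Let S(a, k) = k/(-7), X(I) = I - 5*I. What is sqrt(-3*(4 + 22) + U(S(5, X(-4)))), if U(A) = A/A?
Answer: I*sqrt(77) ≈ 8.775*I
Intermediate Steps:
X(I) = -4*I
S(a, k) = -k/7 (S(a, k) = k*(-1/7) = -k/7)
U(A) = 1
sqrt(-3*(4 + 22) + U(S(5, X(-4)))) = sqrt(-3*(4 + 22) + 1) = sqrt(-3*26 + 1) = sqrt(-78 + 1) = sqrt(-77) = I*sqrt(77)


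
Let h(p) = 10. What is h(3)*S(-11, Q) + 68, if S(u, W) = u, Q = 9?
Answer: -42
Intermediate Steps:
h(3)*S(-11, Q) + 68 = 10*(-11) + 68 = -110 + 68 = -42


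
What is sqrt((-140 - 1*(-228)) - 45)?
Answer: sqrt(43) ≈ 6.5574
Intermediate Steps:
sqrt((-140 - 1*(-228)) - 45) = sqrt((-140 + 228) - 45) = sqrt(88 - 45) = sqrt(43)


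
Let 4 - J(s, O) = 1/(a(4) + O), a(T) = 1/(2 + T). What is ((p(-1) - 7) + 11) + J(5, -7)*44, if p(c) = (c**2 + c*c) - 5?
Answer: 7521/41 ≈ 183.44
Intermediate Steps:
p(c) = -5 + 2*c**2 (p(c) = (c**2 + c**2) - 5 = 2*c**2 - 5 = -5 + 2*c**2)
J(s, O) = 4 - 1/(1/6 + O) (J(s, O) = 4 - 1/(1/(2 + 4) + O) = 4 - 1/(1/6 + O))
((p(-1) - 7) + 11) + J(5, -7)*44 = (((-5 + 2*(-1)**2) - 7) + 11) + (2*(-1 + 12*(-7))/(1 + 6*(-7)))*44 = (((-5 + 2*1) - 7) + 11) + (2*(-1 - 84)/(1 - 42))*44 = (((-5 + 2) - 7) + 11) + (2*(-85)/(-41))*44 = ((-3 - 7) + 11) + (2*(-1/41)*(-85))*44 = (-10 + 11) + (170/41)*44 = 1 + 7480/41 = 7521/41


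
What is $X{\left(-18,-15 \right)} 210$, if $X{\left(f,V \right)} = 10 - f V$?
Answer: $-54600$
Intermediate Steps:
$X{\left(f,V \right)} = 10 - V f$
$X{\left(-18,-15 \right)} 210 = \left(10 - \left(-15\right) \left(-18\right)\right) 210 = \left(10 - 270\right) 210 = \left(-260\right) 210 = -54600$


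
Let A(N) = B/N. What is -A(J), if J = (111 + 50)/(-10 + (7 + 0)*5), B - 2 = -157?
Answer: 3875/161 ≈ 24.068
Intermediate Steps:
B = -155 (B = 2 - 157 = -155)
J = 161/25 (J = 161/(-10 + 7*5) = 161/(-10 + 35) = 161/25 ≈ 6.4400)
A(N) = -155/N
-A(J) = -(-155)/161/25 = -(-155)*25/161 = -1*(-3875/161) = 3875/161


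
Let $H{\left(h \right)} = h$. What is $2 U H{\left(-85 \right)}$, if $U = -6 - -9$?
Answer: $-510$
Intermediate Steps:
$U = 3$ ($U = -6 + 9 = 3$)
$2 U H{\left(-85 \right)} = 2 \cdot 3 \left(-85\right) = 6 \left(-85\right) = -510$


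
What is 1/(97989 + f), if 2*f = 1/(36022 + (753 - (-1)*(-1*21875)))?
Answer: 29800/2920072201 ≈ 1.0205e-5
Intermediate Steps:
f = 1/29800 (f = 1/(2*(36022 + (753 - (-1)*(-1*21875)))) = 1/(2*(36022 + (753 - (-1)*(-21875)))) = 1/(2*(36022 + (753 - 1*21875))) = 1/(2*(36022 + (753 - 21875))) = 1/(2*(36022 - 21122)) = (½)/14900 = (½)*(1/14900) = 1/29800 ≈ 3.3557e-5)
1/(97989 + f) = 1/(97989 + 1/29800) = 1/(2920072201/29800) = 29800/2920072201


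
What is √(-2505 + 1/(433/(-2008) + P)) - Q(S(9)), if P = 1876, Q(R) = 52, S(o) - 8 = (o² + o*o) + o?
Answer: -52 + I*√1421545837977321/753315 ≈ -52.0 + 50.05*I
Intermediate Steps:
S(o) = 8 + o + 2*o² (S(o) = 8 + ((o² + o*o) + o) = 8 + ((o² + o²) + o) = 8 + (2*o² + o) = 8 + (o + 2*o²) = 8 + o + 2*o²)
√(-2505 + 1/(433/(-2008) + P)) - Q(S(9)) = √(-2505 + 1/(433/(-2008) + 1876)) - 1*52 = √(-2505 + 1/(433*(-1/2008) + 1876)) - 52 = √(-2505 + 1/(-433/2008 + 1876)) - 52 = √(-2505 + 1/(3766575/2008)) - 52 = √(-2505 + 2008/3766575) - 52 = √(-9435268367/3766575) - 52 = I*√1421545837977321/753315 - 52 = -52 + I*√1421545837977321/753315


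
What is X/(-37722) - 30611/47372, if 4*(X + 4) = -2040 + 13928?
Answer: -647654119/893483292 ≈ -0.72486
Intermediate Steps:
X = 2968 (X = -4 + (-2040 + 13928)/4 = -4 + (¼)*11888 = -4 + 2972 = 2968)
X/(-37722) - 30611/47372 = 2968/(-37722) - 30611/47372 = 2968*(-1/37722) - 30611*1/47372 = -1484/18861 - 30611/47372 = -647654119/893483292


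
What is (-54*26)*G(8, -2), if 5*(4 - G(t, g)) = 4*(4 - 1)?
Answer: -11232/5 ≈ -2246.4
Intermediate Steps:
G(t, g) = 8/5 (G(t, g) = 4 - 4*(4 - 1)/5 = 4 - 4*3/5 = 4 - ⅕*12 = 4 - 12/5 = 8/5)
(-54*26)*G(8, -2) = -54*26*(8/5) = -1404*8/5 = -11232/5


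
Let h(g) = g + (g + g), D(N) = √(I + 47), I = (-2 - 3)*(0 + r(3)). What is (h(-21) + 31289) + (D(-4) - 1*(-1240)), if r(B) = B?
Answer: 32466 + 4*√2 ≈ 32472.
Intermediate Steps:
I = -15 (I = (-2 - 3)*(0 + 3) = -5*3 = -15)
D(N) = 4*√2 (D(N) = √(-15 + 47) = √32 = 4*√2)
h(g) = 3*g (h(g) = g + 2*g = 3*g)
(h(-21) + 31289) + (D(-4) - 1*(-1240)) = (3*(-21) + 31289) + (4*√2 - 1*(-1240)) = (-63 + 31289) + (4*√2 + 1240) = 31226 + (1240 + 4*√2) = 32466 + 4*√2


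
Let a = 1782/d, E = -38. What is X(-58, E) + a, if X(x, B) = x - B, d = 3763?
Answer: -73478/3763 ≈ -19.526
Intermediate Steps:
a = 1782/3763 ≈ 0.47356
X(-58, E) + a = (-58 - 1*(-38)) + 1782/3763 = (-58 + 38) + 1782/3763 = -20 + 1782/3763 = -73478/3763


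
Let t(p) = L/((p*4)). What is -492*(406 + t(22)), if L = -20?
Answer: -2196042/11 ≈ -1.9964e+5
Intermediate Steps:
t(p) = -5/p (t(p) = -20*1/(4*p) = -5/p)
-492*(406 + t(22)) = -492*(406 - 5/22) = -492*8927/22 = -2196042/11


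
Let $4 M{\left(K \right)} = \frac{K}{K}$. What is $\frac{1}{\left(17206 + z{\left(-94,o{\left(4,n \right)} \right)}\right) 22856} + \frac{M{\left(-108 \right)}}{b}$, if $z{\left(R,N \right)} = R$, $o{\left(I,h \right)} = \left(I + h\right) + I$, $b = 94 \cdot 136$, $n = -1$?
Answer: $\frac{3055961}{156249192864} \approx 1.9558 \cdot 10^{-5}$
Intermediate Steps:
$M{\left(K \right)} = \frac{1}{4}$ ($M{\left(K \right)} = \frac{K \frac{1}{K}}{4} = \frac{1}{4} \cdot 1 = \frac{1}{4}$)
$b = 12784$
$o{\left(I,h \right)} = h + 2 I$
$\frac{1}{\left(17206 + z{\left(-94,o{\left(4,n \right)} \right)}\right) 22856} + \frac{M{\left(-108 \right)}}{b} = \frac{1}{\left(17206 - 94\right) 22856} + \frac{1}{4 \cdot 12784} = \frac{1}{17112} \cdot \frac{1}{22856} + \frac{1}{4} \cdot \frac{1}{12784} = \frac{1}{17112} \cdot \frac{1}{22856} + \frac{1}{51136} = \frac{1}{391111872} + \frac{1}{51136} = \frac{3055961}{156249192864}$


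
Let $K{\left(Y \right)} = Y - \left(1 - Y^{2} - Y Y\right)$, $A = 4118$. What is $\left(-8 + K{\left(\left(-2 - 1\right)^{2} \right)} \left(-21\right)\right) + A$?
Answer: $540$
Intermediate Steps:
$K{\left(Y \right)} = -1 + Y + 2 Y^{2}$ ($K{\left(Y \right)} = Y + \left(\left(Y^{2} + Y^{2}\right) - 1\right) = Y + \left(2 Y^{2} - 1\right) = Y + \left(-1 + 2 Y^{2}\right) = -1 + Y + 2 Y^{2}$)
$\left(-8 + K{\left(\left(-2 - 1\right)^{2} \right)} \left(-21\right)\right) + A = \left(-8 + \left(-1 + \left(-2 - 1\right)^{2} + 2 \left(\left(-2 - 1\right)^{2}\right)^{2}\right) \left(-21\right)\right) + 4118 = \left(-8 + \left(-1 + \left(-3\right)^{2} + 2 \left(\left(-3\right)^{2}\right)^{2}\right) \left(-21\right)\right) + 4118 = \left(-8 + \left(-1 + 9 + 2 \cdot 9^{2}\right) \left(-21\right)\right) + 4118 = \left(-8 + \left(-1 + 9 + 2 \cdot 81\right) \left(-21\right)\right) + 4118 = \left(-8 + \left(-1 + 9 + 162\right) \left(-21\right)\right) + 4118 = \left(-8 + 170 \left(-21\right)\right) + 4118 = \left(-8 - 3570\right) + 4118 = -3578 + 4118 = 540$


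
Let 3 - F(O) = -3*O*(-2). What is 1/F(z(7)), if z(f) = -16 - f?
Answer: 1/141 ≈ 0.0070922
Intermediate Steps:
F(O) = 3 - 6*O (F(O) = 3 - (-3*O)*(-2) = 3 - 6*O)
1/F(z(7)) = 1/(3 - 6*(-16 - 1*7)) = 1/(3 - 6*(-16 - 7)) = 1/(3 - 6*(-23)) = 1/(3 + 138) = 1/141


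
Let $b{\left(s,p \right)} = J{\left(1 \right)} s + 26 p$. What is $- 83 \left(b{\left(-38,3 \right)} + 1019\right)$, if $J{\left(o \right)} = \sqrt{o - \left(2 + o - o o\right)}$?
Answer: $-91051 + 3154 i \approx -91051.0 + 3154.0 i$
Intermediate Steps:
$J{\left(o \right)} = \sqrt{-2 + o^{2}}$ ($J{\left(o \right)} = \sqrt{o - \left(2 + o - o^{2}\right)} = \sqrt{-2 + o^{2}}$)
$b{\left(s,p \right)} = 26 p + i s$ ($b{\left(s,p \right)} = \sqrt{-2 + 1^{2}} s + 26 p = \sqrt{-2 + 1} s + 26 p = \sqrt{-1} s + 26 p = i s + 26 p = 26 p + i s$)
$- 83 \left(b{\left(-38,3 \right)} + 1019\right) = - 83 \left(\left(26 \cdot 3 + i \left(-38\right)\right) + 1019\right) = - 83 \left(\left(78 - 38 i\right) + 1019\right) = - 83 \left(1097 - 38 i\right) = -91051 + 3154 i$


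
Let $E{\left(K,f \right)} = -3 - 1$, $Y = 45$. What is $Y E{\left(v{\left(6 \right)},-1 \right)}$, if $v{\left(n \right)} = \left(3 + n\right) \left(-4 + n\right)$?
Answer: $-180$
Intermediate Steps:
$v{\left(n \right)} = \left(-4 + n\right) \left(3 + n\right)$
$E{\left(K,f \right)} = -4$ ($E{\left(K,f \right)} = -3 - 1 = -4$)
$Y E{\left(v{\left(6 \right)},-1 \right)} = 45 \left(-4\right) = -180$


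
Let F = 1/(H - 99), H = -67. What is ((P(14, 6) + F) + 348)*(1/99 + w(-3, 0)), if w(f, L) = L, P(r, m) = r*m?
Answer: 71711/16434 ≈ 4.3636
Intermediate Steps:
P(r, m) = m*r
F = -1/166 (F = 1/(-67 - 99) = 1/(-166) = -1/166 ≈ -0.0060241)
((P(14, 6) + F) + 348)*(1/99 + w(-3, 0)) = ((6*14 - 1/166) + 348)*(1/99 + 0) = ((84 - 1/166) + 348)*(1/99 + 0) = (13943/166 + 348)*(1/99) = (71711/166)*(1/99) = 71711/16434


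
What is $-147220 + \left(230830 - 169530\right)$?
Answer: $-85920$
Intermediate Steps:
$-147220 + \left(230830 - 169530\right) = -147220 + 61300 = -85920$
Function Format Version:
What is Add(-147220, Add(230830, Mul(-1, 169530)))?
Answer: -85920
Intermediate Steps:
Add(-147220, Add(230830, Mul(-1, 169530))) = Add(-147220, Add(230830, -169530)) = Add(-147220, 61300) = -85920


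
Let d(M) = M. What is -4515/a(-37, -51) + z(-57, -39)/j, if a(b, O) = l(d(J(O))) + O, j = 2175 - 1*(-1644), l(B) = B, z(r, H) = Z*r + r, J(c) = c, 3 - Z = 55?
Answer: 102569/2278 ≈ 45.026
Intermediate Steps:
Z = -52 (Z = 3 - 1*55 = 3 - 55 = -52)
z(r, H) = -51*r (z(r, H) = -52*r + r = -51*r)
j = 3819 (j = 2175 + 1644 = 3819)
a(b, O) = 2*O (a(b, O) = O + O = 2*O)
-4515/a(-37, -51) + z(-57, -39)/j = -4515/(2*(-51)) - 51*(-57)/3819 = -4515/(-102) + 2907*(1/3819) = -4515*(-1/102) + 51/67 = 1505/34 + 51/67 = 102569/2278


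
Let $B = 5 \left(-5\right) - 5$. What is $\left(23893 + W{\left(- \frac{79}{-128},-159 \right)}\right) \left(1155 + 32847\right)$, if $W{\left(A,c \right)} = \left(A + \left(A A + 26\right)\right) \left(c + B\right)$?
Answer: $\frac{5233948584219}{8192} \approx 6.3891 \cdot 10^{8}$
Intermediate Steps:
$B = -30$ ($B = -25 - 5 = -30$)
$W{\left(A,c \right)} = \left(-30 + c\right) \left(26 + A + A^{2}\right)$ ($W{\left(A,c \right)} = \left(A + \left(A A + 26\right)\right) \left(c - 30\right) = \left(A + \left(A^{2} + 26\right)\right) \left(-30 + c\right) = \left(A + \left(26 + A^{2}\right)\right) \left(-30 + c\right) = \left(26 + A + A^{2}\right) \left(-30 + c\right) = \left(-30 + c\right) \left(26 + A + A^{2}\right)$)
$\left(23893 + W{\left(- \frac{79}{-128},-159 \right)}\right) \left(1155 + 32847\right) = \left(23893 - \left(4914 + \frac{1179549}{16384} - - \frac{79}{-128} \left(-159\right) + 30 \left(-79\right) \frac{1}{-128}\right)\right) \left(1155 + 32847\right) = \left(23893 - \left(4914 + \frac{1179549}{16384} - \left(-79\right) \left(- \frac{1}{128}\right) \left(-159\right) + 30 \left(-79\right) \left(- \frac{1}{128}\right)\right)\right) 34002 = \left(23893 - \left(\frac{643923}{128} + \frac{1179549}{16384}\right)\right) 34002 = \left(23893 - \frac{83601693}{16384}\right) 34002 = \frac{307861219}{16384} \cdot 34002 = \frac{5233948584219}{8192}$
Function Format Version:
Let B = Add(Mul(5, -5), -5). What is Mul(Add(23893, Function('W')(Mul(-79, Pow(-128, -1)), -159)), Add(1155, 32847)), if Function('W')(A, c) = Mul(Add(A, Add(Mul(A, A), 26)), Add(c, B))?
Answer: Rational(5233948584219, 8192) ≈ 6.3891e+8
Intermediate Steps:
B = -30 (B = Add(-25, -5) = -30)
Function('W')(A, c) = Mul(Add(-30, c), Add(26, A, Pow(A, 2))) (Function('W')(A, c) = Mul(Add(A, Add(Mul(A, A), 26)), Add(c, -30)) = Mul(Add(A, Add(Pow(A, 2), 26)), Add(-30, c)) = Mul(Add(A, Add(26, Pow(A, 2))), Add(-30, c)) = Mul(Add(26, A, Pow(A, 2)), Add(-30, c)) = Mul(Add(-30, c), Add(26, A, Pow(A, 2))))
Mul(Add(23893, Function('W')(Mul(-79, Pow(-128, -1)), -159)), Add(1155, 32847)) = Mul(Add(23893, Add(-780, Mul(-30, Mul(-79, Pow(-128, -1))), Mul(-30, Pow(Mul(-79, Pow(-128, -1)), 2)), Mul(26, -159), Mul(Mul(-79, Pow(-128, -1)), -159), Mul(-159, Pow(Mul(-79, Pow(-128, -1)), 2)))), Add(1155, 32847)) = Mul(Add(23893, Add(-780, Mul(-30, Mul(-79, Rational(-1, 128))), Mul(-30, Pow(Mul(-79, Rational(-1, 128)), 2)), -4134, Mul(Mul(-79, Rational(-1, 128)), -159), Mul(-159, Pow(Mul(-79, Rational(-1, 128)), 2)))), 34002) = Mul(Add(23893, Add(-780, Mul(-30, Rational(79, 128)), Mul(-30, Pow(Rational(79, 128), 2)), -4134, Mul(Rational(79, 128), -159), Mul(-159, Pow(Rational(79, 128), 2)))), 34002) = Mul(Add(23893, Add(-780, Rational(-1185, 64), Mul(-30, Rational(6241, 16384)), -4134, Rational(-12561, 128), Mul(-159, Rational(6241, 16384)))), 34002) = Mul(Add(23893, Add(-780, Rational(-1185, 64), Rational(-93615, 8192), -4134, Rational(-12561, 128), Rational(-992319, 16384))), 34002) = Mul(Add(23893, Rational(-83601693, 16384)), 34002) = Mul(Rational(307861219, 16384), 34002) = Rational(5233948584219, 8192)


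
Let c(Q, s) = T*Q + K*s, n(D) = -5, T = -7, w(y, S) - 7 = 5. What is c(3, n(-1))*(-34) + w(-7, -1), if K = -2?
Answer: 386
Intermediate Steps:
w(y, S) = 12 (w(y, S) = 7 + 5 = 12)
c(Q, s) = -7*Q - 2*s
c(3, n(-1))*(-34) + w(-7, -1) = (-7*3 - 2*(-5))*(-34) + 12 = (-21 + 10)*(-34) + 12 = -11*(-34) + 12 = 374 + 12 = 386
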